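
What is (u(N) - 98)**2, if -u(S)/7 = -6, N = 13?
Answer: 3136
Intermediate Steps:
u(S) = 42 (u(S) = -7*(-6) = 42)
(u(N) - 98)**2 = (42 - 98)**2 = (-56)**2 = 3136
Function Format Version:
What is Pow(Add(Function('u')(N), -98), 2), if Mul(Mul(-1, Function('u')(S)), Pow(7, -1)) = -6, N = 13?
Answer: 3136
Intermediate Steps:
Function('u')(S) = 42 (Function('u')(S) = Mul(-7, -6) = 42)
Pow(Add(Function('u')(N), -98), 2) = Pow(Add(42, -98), 2) = Pow(-56, 2) = 3136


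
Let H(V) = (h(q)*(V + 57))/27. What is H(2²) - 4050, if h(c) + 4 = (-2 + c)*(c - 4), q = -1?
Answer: -108679/27 ≈ -4025.1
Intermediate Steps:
h(c) = -4 + (-4 + c)*(-2 + c) (h(c) = -4 + (-2 + c)*(c - 4) = -4 + (-2 + c)*(-4 + c) = -4 + (-4 + c)*(-2 + c))
H(V) = 209/9 + 11*V/27 (H(V) = ((4 + (-1)² - 6*(-1))*(V + 57))/27 = ((4 + 1 + 6)*(57 + V))*(1/27) = (11*(57 + V))*(1/27) = (627 + 11*V)*(1/27) = 209/9 + 11*V/27)
H(2²) - 4050 = (209/9 + (11/27)*2²) - 4050 = (209/9 + (11/27)*4) - 4050 = (209/9 + 44/27) - 4050 = 671/27 - 4050 = -108679/27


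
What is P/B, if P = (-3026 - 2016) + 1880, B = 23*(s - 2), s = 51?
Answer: -3162/1127 ≈ -2.8057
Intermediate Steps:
B = 1127 (B = 23*(51 - 2) = 23*49 = 1127)
P = -3162 (P = -5042 + 1880 = -3162)
P/B = -3162/1127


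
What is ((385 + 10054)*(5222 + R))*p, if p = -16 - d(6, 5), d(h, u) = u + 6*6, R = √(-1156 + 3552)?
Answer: -3107210106 - 1190046*√599 ≈ -3.1363e+9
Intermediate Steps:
R = 2*√599 (R = √2396 = 2*√599 ≈ 48.949)
d(h, u) = 36 + u (d(h, u) = u + 36 = 36 + u)
p = -57 (p = -16 - (36 + 5) = -16 - 1*41 = -16 - 41 = -57)
((385 + 10054)*(5222 + R))*p = ((385 + 10054)*(5222 + 2*√599))*(-57) = (10439*(5222 + 2*√599))*(-57) = (54512458 + 20878*√599)*(-57) = -3107210106 - 1190046*√599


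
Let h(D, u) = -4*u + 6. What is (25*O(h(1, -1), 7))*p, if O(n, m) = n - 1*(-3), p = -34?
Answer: -11050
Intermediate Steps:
h(D, u) = 6 - 4*u
O(n, m) = 3 + n (O(n, m) = n + 3 = 3 + n)
(25*O(h(1, -1), 7))*p = (25*(3 + (6 - 4*(-1))))*(-34) = (25*(3 + (6 + 4)))*(-34) = (25*(3 + 10))*(-34) = (25*13)*(-34) = 325*(-34) = -11050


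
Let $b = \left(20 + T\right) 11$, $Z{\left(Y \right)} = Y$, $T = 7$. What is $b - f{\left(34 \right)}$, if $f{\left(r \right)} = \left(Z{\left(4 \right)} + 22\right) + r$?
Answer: $237$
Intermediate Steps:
$b = 297$ ($b = \left(20 + 7\right) 11 = 27 \cdot 11 = 297$)
$f{\left(r \right)} = 26 + r$ ($f{\left(r \right)} = \left(4 + 22\right) + r = 26 + r$)
$b - f{\left(34 \right)} = 297 - \left(26 + 34\right) = 297 - 60 = 237$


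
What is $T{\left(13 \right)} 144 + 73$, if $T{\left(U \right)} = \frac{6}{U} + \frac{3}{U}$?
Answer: $\frac{2245}{13} \approx 172.69$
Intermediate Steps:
$T{\left(U \right)} = \frac{9}{U}$
$T{\left(13 \right)} 144 + 73 = \frac{9}{13} \cdot 144 + 73 = \frac{1296}{13} + 73 = \frac{2245}{13}$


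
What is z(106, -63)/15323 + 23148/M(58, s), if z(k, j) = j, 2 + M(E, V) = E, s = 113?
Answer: 12667617/30646 ≈ 413.35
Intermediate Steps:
M(E, V) = -2 + E
z(106, -63)/15323 + 23148/M(58, s) = -63/15323 + 23148/(-2 + 58) = -63*1/15323 + 23148/56 = -9/2189 + 23148*(1/56) = -9/2189 + 5787/14 = 12667617/30646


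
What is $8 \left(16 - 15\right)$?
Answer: $8$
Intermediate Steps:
$8 \left(16 - 15\right) = 8 \cdot 1 = 8$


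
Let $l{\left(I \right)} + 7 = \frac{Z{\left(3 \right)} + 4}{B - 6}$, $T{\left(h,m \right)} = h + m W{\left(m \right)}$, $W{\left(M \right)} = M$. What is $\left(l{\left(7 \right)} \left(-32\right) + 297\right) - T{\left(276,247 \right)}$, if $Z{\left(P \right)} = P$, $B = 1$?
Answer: $- \frac{303596}{5} \approx -60719.0$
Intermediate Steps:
$T{\left(h,m \right)} = h + m^{2}$ ($T{\left(h,m \right)} = h + m m = h + m^{2}$)
$l{\left(I \right)} = - \frac{42}{5}$ ($l{\left(I \right)} = -7 + \frac{3 + 4}{1 - 6} = -7 + \frac{7}{-5} = -7 + 7 \left(- \frac{1}{5}\right) = -7 - \frac{7}{5} = - \frac{42}{5}$)
$\left(l{\left(7 \right)} \left(-32\right) + 297\right) - T{\left(276,247 \right)} = \left(\left(- \frac{42}{5}\right) \left(-32\right) + 297\right) - \left(276 + 247^{2}\right) = \left(\frac{1344}{5} + 297\right) - \left(276 + 61009\right) = \frac{2829}{5} - 61285 = - \frac{303596}{5}$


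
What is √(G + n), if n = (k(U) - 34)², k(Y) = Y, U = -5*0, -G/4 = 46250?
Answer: 2*I*√45961 ≈ 428.77*I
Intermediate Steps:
G = -185000 (G = -4*46250 = -185000)
U = 0
n = 1156 (n = (0 - 34)² = (-34)² = 1156)
√(G + n) = √(-185000 + 1156) = √(-183844) = 2*I*√45961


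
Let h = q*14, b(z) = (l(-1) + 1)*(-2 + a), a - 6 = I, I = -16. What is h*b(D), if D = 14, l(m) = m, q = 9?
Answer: 0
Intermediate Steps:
a = -10 (a = 6 - 16 = -10)
b(z) = 0 (b(z) = (-1 + 1)*(-2 - 10) = 0*(-12) = 0)
h = 126 (h = 9*14 = 126)
h*b(D) = 126*0 = 0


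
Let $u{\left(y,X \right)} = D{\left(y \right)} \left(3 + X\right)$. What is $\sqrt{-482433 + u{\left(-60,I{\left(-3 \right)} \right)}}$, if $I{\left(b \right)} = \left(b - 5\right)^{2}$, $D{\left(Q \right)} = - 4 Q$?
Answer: $3 i \sqrt{51817} \approx 682.9 i$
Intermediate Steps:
$I{\left(b \right)} = \left(-5 + b\right)^{2}$
$u{\left(y,X \right)} = - 4 y \left(3 + X\right)$
$\sqrt{-482433 + u{\left(-60,I{\left(-3 \right)} \right)}} = \sqrt{-482433 - - 240 \left(3 + \left(-5 - 3\right)^{2}\right)} = \sqrt{-482433 - - 240 \left(3 + \left(-8\right)^{2}\right)} = \sqrt{-482433 - - 240 \left(3 + 64\right)} = \sqrt{-482433 - \left(-240\right) 67} = \sqrt{-482433 + 16080} = \sqrt{-466353} = 3 i \sqrt{51817}$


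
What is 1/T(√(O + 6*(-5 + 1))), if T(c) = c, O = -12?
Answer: -I/6 ≈ -0.16667*I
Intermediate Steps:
1/T(√(O + 6*(-5 + 1))) = 1/(√(-12 + 6*(-5 + 1))) = 1/(√(-12 + 6*(-4))) = 1/(√(-12 - 24)) = 1/(√(-36)) = 1/(6*I) = -I/6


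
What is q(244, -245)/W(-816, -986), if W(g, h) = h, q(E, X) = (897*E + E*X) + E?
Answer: -79666/493 ≈ -161.59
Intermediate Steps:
q(E, X) = 898*E + E*X
q(244, -245)/W(-816, -986) = (244*(898 - 245))/(-986) = (244*653)*(-1/986) = 159332*(-1/986) = -79666/493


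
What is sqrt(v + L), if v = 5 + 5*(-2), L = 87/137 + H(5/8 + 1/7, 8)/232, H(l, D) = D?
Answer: I*sqrt(68355465)/3973 ≈ 2.081*I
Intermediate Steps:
L = 2660/3973 (L = 87/137 + 8/232 = 87*(1/137) + 8*(1/232) = 87/137 + 1/29 = 2660/3973 ≈ 0.66952)
v = -5 (v = 5 - 10 = -5)
sqrt(v + L) = sqrt(-5 + 2660/3973) = sqrt(-17205/3973) = I*sqrt(68355465)/3973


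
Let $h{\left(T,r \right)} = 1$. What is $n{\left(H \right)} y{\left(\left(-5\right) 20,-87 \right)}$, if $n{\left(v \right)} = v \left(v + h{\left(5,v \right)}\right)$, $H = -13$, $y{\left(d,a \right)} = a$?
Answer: $-13572$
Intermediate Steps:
$n{\left(v \right)} = v \left(1 + v\right)$ ($n{\left(v \right)} = v \left(v + 1\right) = v \left(1 + v\right)$)
$n{\left(H \right)} y{\left(\left(-5\right) 20,-87 \right)} = - 13 \left(1 - 13\right) \left(-87\right) = \left(-13\right) \left(-12\right) \left(-87\right) = 156 \left(-87\right) = -13572$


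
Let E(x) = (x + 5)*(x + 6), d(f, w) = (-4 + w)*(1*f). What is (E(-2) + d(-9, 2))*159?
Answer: 4770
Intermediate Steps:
d(f, w) = f*(-4 + w) (d(f, w) = (-4 + w)*f = f*(-4 + w))
E(x) = (5 + x)*(6 + x)
(E(-2) + d(-9, 2))*159 = ((30 + (-2)**2 + 11*(-2)) - 9*(-4 + 2))*159 = ((30 + 4 - 22) - 9*(-2))*159 = (12 + 18)*159 = 30*159 = 4770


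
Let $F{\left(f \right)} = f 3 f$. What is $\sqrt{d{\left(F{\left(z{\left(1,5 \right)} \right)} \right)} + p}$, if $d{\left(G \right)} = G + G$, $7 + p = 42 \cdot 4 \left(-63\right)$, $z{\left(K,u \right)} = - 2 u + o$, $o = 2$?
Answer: $i \sqrt{10207} \approx 101.03 i$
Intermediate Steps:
$z{\left(K,u \right)} = 2 - 2 u$ ($z{\left(K,u \right)} = - 2 u + 2 = 2 - 2 u$)
$F{\left(f \right)} = 3 f^{2}$ ($F{\left(f \right)} = 3 f f = 3 f^{2}$)
$p = -10591$ ($p = -7 + 42 \cdot 4 \left(-63\right) = -7 + 168 \left(-63\right) = -7 - 10584 = -10591$)
$d{\left(G \right)} = 2 G$
$\sqrt{d{\left(F{\left(z{\left(1,5 \right)} \right)} \right)} + p} = \sqrt{2 \cdot 3 \left(2 - 10\right)^{2} - 10591} = \sqrt{2 \cdot 3 \left(-8\right)^{2} - 10591} = \sqrt{2 \cdot 3 \cdot 64 - 10591} = \sqrt{2 \cdot 192 - 10591} = \sqrt{384 - 10591} = \sqrt{-10207} = i \sqrt{10207}$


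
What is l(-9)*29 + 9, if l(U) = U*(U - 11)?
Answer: 5229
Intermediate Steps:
l(U) = U*(-11 + U)
l(-9)*29 + 9 = -9*(-11 - 9)*29 + 9 = -9*(-20)*29 + 9 = 180*29 + 9 = 5220 + 9 = 5229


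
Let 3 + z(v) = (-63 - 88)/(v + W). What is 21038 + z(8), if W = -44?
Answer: 757411/36 ≈ 21039.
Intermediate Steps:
z(v) = -3 - 151/(-44 + v) (z(v) = -3 + (-63 - 88)/(v - 44) = -3 - 151/(-44 + v))
21038 + z(8) = 21038 + (-19 - 3*8)/(-44 + 8) = 21038 + (-19 - 24)/(-36) = 21038 - 1/36*(-43) = 21038 + 43/36 = 757411/36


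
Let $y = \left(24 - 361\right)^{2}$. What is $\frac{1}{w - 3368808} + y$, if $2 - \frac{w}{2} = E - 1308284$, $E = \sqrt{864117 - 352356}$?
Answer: $\frac{16065952063745688}{141464238163} + \frac{\sqrt{511761}}{282928476326} \approx 1.1357 \cdot 10^{5}$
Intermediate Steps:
$E = \sqrt{511761} \approx 715.38$
$w = 2616572 - 2 \sqrt{511761}$ ($w = 4 - 2 \left(\sqrt{511761} - 1308284\right) = 4 - 2 \left(-1308284 + \sqrt{511761}\right) = 4 + \left(2616568 - 2 \sqrt{511761}\right) = 2616572 - 2 \sqrt{511761} \approx 2.6151 \cdot 10^{6}$)
$y = 113569$ ($y = \left(-337\right)^{2} = 113569$)
$\frac{1}{w - 3368808} + y = \frac{1}{\left(2616572 - 2 \sqrt{511761}\right) - 3368808} + 113569 = \frac{1}{-752236 - 2 \sqrt{511761}} + 113569 = 113569 + \frac{1}{-752236 - 2 \sqrt{511761}}$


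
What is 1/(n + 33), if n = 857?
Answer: 1/890 ≈ 0.0011236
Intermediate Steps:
1/(n + 33) = 1/(857 + 33) = 1/890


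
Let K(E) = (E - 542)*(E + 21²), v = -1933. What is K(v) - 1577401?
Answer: 2115299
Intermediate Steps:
K(E) = (-542 + E)*(441 + E) (K(E) = (-542 + E)*(E + 441) = (-542 + E)*(441 + E))
K(v) - 1577401 = (-239022 + (-1933)² - 101*(-1933)) - 1577401 = (-239022 + 3736489 + 195233) - 1577401 = 3692700 - 1577401 = 2115299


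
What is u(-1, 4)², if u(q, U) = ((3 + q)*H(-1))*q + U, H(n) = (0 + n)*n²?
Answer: 36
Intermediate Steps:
H(n) = n³ (H(n) = n*n² = n³)
u(q, U) = U + q*(-3 - q) (u(q, U) = ((3 + q)*(-1)³)*q + U = ((3 + q)*(-1))*q + U = (-3 - q)*q + U = q*(-3 - q) + U = U + q*(-3 - q))
u(-1, 4)² = (4 - 1*(-1)² - 3*(-1))² = (4 - 1*1 + 3)² = (4 - 1 + 3)² = 6² = 36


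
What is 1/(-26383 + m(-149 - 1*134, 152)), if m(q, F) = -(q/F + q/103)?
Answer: -15656/412980083 ≈ -3.7910e-5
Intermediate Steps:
m(q, F) = -q/103 - q/F (m(q, F) = -(q/F + q*(1/103)) = -(q/F + q/103) = -(q/103 + q/F) = -q/103 - q/F)
1/(-26383 + m(-149 - 1*134, 152)) = 1/(-26383 + (-(-149 - 1*134)/103 - 1*(-149 - 1*134)/152)) = 1/(-26383 + (-(-149 - 134)/103 - 1*(-149 - 134)*1/152)) = 1/(-26383 + (-1/103*(-283) - 1*(-283)*1/152)) = 1/(-26383 + (283/103 + 283/152)) = 1/(-26383 + 72165/15656) = 1/(-412980083/15656) = -15656/412980083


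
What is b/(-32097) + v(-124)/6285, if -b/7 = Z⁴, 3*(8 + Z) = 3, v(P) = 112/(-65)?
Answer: 13535473/25862775 ≈ 0.52336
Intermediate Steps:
v(P) = -112/65 (v(P) = 112*(-1/65) = -112/65)
Z = -7 (Z = -8 + (⅓)*3 = -8 + 1 = -7)
b = -16807 (b = -7*(-7)⁴ = -7*2401 = -16807)
b/(-32097) + v(-124)/6285 = -16807/(-32097) - 112/65/6285 = -16807*(-1/32097) - 112/65*1/6285 = 16807/32097 - 112/408525 = 13535473/25862775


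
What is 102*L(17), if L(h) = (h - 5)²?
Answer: 14688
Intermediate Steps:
L(h) = (-5 + h)²
102*L(17) = 102*(-5 + 17)² = 102*12² = 102*144 = 14688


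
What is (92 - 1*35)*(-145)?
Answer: -8265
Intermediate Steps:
(92 - 1*35)*(-145) = (92 - 35)*(-145) = 57*(-145) = -8265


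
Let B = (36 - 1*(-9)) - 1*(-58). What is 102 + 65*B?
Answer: 6797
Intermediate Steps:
B = 103 (B = (36 + 9) + 58 = 45 + 58 = 103)
102 + 65*B = 102 + 65*103 = 102 + 6695 = 6797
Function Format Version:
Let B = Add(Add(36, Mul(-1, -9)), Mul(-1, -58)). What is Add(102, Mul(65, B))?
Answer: 6797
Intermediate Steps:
B = 103 (B = Add(Add(36, 9), 58) = Add(45, 58) = 103)
Add(102, Mul(65, B)) = Add(102, Mul(65, 103)) = Add(102, 6695) = 6797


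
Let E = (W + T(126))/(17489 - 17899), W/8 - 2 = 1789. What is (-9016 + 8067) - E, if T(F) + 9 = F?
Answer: -74929/82 ≈ -913.77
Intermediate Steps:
T(F) = -9 + F
W = 14328 (W = 16 + 8*1789 = 16 + 14312 = 14328)
E = -2889/82 (E = (14328 + (-9 + 126))/(17489 - 17899) = (14328 + 117)/(-410) = 14445*(-1/410) = -2889/82 ≈ -35.232)
(-9016 + 8067) - E = (-9016 + 8067) - 1*(-2889/82) = -949 + 2889/82 = -74929/82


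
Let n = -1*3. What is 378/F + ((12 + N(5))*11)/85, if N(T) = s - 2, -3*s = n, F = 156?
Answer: 8501/2210 ≈ 3.8466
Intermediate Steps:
n = -3
s = 1 (s = -⅓*(-3) = 1)
N(T) = -1 (N(T) = 1 - 2 = -1)
378/F + ((12 + N(5))*11)/85 = 378/156 + ((12 - 1)*11)/85 = 378*(1/156) + (11*11)*(1/85) = 63/26 + 121*(1/85) = 63/26 + 121/85 = 8501/2210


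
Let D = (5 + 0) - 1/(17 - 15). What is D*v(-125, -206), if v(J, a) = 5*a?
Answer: -4635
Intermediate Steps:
D = 9/2 (D = 5 - 1/2 = 5 - 1*½ = 5 - ½ = 9/2 ≈ 4.5000)
D*v(-125, -206) = 9*(5*(-206))/2 = (9/2)*(-1030) = -4635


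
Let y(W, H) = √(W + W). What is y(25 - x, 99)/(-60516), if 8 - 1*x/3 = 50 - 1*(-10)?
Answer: -√362/60516 ≈ -0.00031440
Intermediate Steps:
x = -156 (x = 24 - 3*(50 - 1*(-10)) = 24 - 3*(50 + 10) = 24 - 3*60 = 24 - 180 = -156)
y(W, H) = √2*√W (y(W, H) = √(2*W) = √2*√W)
y(25 - x, 99)/(-60516) = (√2*√(25 - 1*(-156)))/(-60516) = (√2*√(25 + 156))*(-1/60516) = (√2*√181)*(-1/60516) = √362*(-1/60516) = -√362/60516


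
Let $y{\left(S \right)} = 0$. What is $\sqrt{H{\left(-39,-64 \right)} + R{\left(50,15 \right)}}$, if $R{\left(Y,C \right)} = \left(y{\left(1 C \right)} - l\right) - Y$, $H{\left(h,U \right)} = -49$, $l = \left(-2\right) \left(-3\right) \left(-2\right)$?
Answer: $i \sqrt{87} \approx 9.3274 i$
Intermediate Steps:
$l = -12$ ($l = 6 \left(-2\right) = -12$)
$R{\left(Y,C \right)} = 12 - Y$ ($R{\left(Y,C \right)} = \left(0 - -12\right) - Y = \left(0 + 12\right) - Y = 12 - Y$)
$\sqrt{H{\left(-39,-64 \right)} + R{\left(50,15 \right)}} = \sqrt{-49 + \left(12 - 50\right)} = \sqrt{-49 - 38} = \sqrt{-87} = i \sqrt{87}$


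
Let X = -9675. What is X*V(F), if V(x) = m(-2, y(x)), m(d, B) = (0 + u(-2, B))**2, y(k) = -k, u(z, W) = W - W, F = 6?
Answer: 0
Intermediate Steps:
u(z, W) = 0
m(d, B) = 0 (m(d, B) = (0 + 0)**2 = 0**2 = 0)
V(x) = 0
X*V(F) = -9675*0 = 0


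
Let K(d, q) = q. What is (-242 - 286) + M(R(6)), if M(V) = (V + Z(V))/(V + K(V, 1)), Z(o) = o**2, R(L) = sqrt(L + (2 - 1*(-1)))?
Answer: -525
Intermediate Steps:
R(L) = sqrt(3 + L) (R(L) = sqrt(L + (2 + 1)) = sqrt(L + 3) = sqrt(3 + L))
M(V) = (V + V**2)/(1 + V) (M(V) = (V + V**2)/(V + 1) = (V + V**2)/(1 + V))
(-242 - 286) + M(R(6)) = (-242 - 286) + sqrt(3 + 6) = -528 + sqrt(9) = -528 + 3 = -525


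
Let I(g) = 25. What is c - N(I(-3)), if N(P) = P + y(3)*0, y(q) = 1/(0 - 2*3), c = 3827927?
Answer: 3827902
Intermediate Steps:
y(q) = -1/6 (y(q) = 1/(0 - 6) = 1/(-6) = -1/6)
N(P) = P (N(P) = P - 1/6*0 = P + 0 = P)
c - N(I(-3)) = 3827927 - 1*25 = 3827927 - 25 = 3827902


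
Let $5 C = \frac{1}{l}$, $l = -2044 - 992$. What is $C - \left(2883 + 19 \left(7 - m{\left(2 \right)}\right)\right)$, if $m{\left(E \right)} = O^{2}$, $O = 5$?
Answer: $- \frac{38572381}{15180} \approx -2541.0$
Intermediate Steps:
$l = -3036$ ($l = -2044 - 992 = -3036$)
$m{\left(E \right)} = 25$ ($m{\left(E \right)} = 5^{2} = 25$)
$C = - \frac{1}{15180}$ ($C = \frac{1}{5 \left(-3036\right)} = \frac{1}{5} \left(- \frac{1}{3036}\right) = - \frac{1}{15180} \approx -6.5876 \cdot 10^{-5}$)
$C - \left(2883 + 19 \left(7 - m{\left(2 \right)}\right)\right) = - \frac{1}{15180} - \left(2883 + 19 \left(7 - 25\right)\right) = - \frac{1}{15180} + \left(\left(\left(11 - -342\right) - 1662\right) - 1232\right) = - \frac{1}{15180} + \left(\left(\left(11 + 342\right) - 1662\right) - 1232\right) = - \frac{1}{15180} + \left(\left(353 - 1662\right) - 1232\right) = - \frac{1}{15180} - 2541 = - \frac{38572381}{15180}$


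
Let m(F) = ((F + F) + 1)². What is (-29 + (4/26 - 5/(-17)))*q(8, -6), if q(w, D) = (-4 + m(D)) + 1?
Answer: -744580/221 ≈ -3369.1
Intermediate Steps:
m(F) = (1 + 2*F)² (m(F) = (2*F + 1)² = (1 + 2*F)²)
q(w, D) = -3 + (1 + 2*D)² (q(w, D) = (-4 + (1 + 2*D)²) + 1 = -3 + (1 + 2*D)²)
(-29 + (4/26 - 5/(-17)))*q(8, -6) = (-29 + (4/26 - 5/(-17)))*(-3 + (1 + 2*(-6))²) = (-29 + (4*(1/26) - 5*(-1/17)))*(-3 + (1 - 12)²) = (-29 + (2/13 + 5/17))*(-3 + (-11)²) = (-29 + 99/221)*(-3 + 121) = -6310/221*118 = -744580/221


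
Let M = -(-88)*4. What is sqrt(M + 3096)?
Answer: 2*sqrt(862) ≈ 58.720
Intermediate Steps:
M = 352 (M = -8*(-44) = 352)
sqrt(M + 3096) = sqrt(352 + 3096) = sqrt(3448) = 2*sqrt(862)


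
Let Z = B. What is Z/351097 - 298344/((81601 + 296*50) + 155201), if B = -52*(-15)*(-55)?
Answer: -57770704584/44168353697 ≈ -1.3080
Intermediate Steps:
B = -42900 (B = 780*(-55) = -42900)
Z = -42900
Z/351097 - 298344/((81601 + 296*50) + 155201) = -42900/351097 - 298344/((81601 + 296*50) + 155201) = -42900*1/351097 - 298344/((81601 + 14800) + 155201) = -42900/351097 - 298344/(96401 + 155201) = -42900/351097 - 298344/251602 = -42900/351097 - 298344*1/251602 = -42900/351097 - 149172/125801 = -57770704584/44168353697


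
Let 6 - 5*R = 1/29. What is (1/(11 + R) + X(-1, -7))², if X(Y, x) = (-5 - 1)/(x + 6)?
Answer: 115627009/3125824 ≈ 36.991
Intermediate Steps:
X(Y, x) = -6/(6 + x)
R = 173/145 (R = 6/5 - ⅕/29 = 6/5 - ⅕*1/29 = 6/5 - 1/145 = 173/145 ≈ 1.1931)
(1/(11 + R) + X(-1, -7))² = (1/(11 + 173/145) - 6/(6 - 7))² = (1/(1768/145) - 6/(-1))² = (145/1768 - 6*(-1))² = (145/1768 + 6)² = (10753/1768)² = 115627009/3125824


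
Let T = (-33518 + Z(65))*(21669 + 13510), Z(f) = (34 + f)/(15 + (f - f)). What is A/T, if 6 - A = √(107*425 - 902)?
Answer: -30/5894487703 + 145*√53/5894487703 ≈ 1.7400e-7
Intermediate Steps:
Z(f) = 34/15 + f/15 (Z(f) = (34 + f)/(15 + 0) = (34 + f)/15 = (34 + f)*(1/15) = 34/15 + f/15)
T = -5894487703/5 (T = (-33518 + (34/15 + (1/15)*65))*(21669 + 13510) = (-33518 + (34/15 + 13/3))*35179 = (-33518 + 33/5)*35179 = -167557/5*35179 = -5894487703/5 ≈ -1.1789e+9)
A = 6 - 29*√53 (A = 6 - √(107*425 - 902) = 6 - √(45475 - 902) = 6 - √44573 = 6 - 29*√53 ≈ -205.12)
A/T = (6 - 29*√53)/(-5894487703/5) = (6 - 29*√53)*(-5/5894487703) = -30/5894487703 + 145*√53/5894487703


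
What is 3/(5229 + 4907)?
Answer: 3/10136 ≈ 0.00029597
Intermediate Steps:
3/(5229 + 4907) = 3/10136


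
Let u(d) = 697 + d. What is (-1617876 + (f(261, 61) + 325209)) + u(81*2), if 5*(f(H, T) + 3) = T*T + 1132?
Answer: -6454202/5 ≈ -1.2908e+6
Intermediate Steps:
f(H, T) = 1117/5 + T**2/5 (f(H, T) = -3 + (T*T + 1132)/5 = -3 + (T**2 + 1132)/5 = -3 + (1132 + T**2)/5 = -3 + (1132/5 + T**2/5) = 1117/5 + T**2/5)
(-1617876 + (f(261, 61) + 325209)) + u(81*2) = (-1617876 + ((1117/5 + (1/5)*61**2) + 325209)) + (697 + 81*2) = (-1617876 + ((1117/5 + (1/5)*3721) + 325209)) + (697 + 162) = (-1617876 + ((1117/5 + 3721/5) + 325209)) + 859 = (-1617876 + (4838/5 + 325209)) + 859 = (-1617876 + 1630883/5) + 859 = -6458497/5 + 859 = -6454202/5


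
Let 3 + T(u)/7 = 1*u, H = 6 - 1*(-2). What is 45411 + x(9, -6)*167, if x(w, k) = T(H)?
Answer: 51256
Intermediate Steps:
H = 8 (H = 6 + 2 = 8)
T(u) = -21 + 7*u (T(u) = -21 + 7*(1*u) = -21 + 7*u)
x(w, k) = 35 (x(w, k) = -21 + 7*8 = -21 + 56 = 35)
45411 + x(9, -6)*167 = 45411 + 35*167 = 45411 + 5845 = 51256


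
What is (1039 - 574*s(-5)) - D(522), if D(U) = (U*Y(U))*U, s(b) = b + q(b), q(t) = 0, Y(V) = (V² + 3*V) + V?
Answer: -74816472939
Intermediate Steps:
Y(V) = V² + 4*V
s(b) = b (s(b) = b + 0 = b)
D(U) = U³*(4 + U) (D(U) = (U*(U*(4 + U)))*U = (U²*(4 + U))*U = U³*(4 + U))
(1039 - 574*s(-5)) - D(522) = (1039 - 574*(-5)) - 522³*(4 + 522) = (1039 + 2870) - 142236648*526 = 3909 - 1*74816476848 = 3909 - 74816476848 = -74816472939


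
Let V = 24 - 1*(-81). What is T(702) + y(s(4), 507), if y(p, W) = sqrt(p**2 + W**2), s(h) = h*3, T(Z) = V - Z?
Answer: -597 + 123*sqrt(17) ≈ -89.858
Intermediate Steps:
V = 105 (V = 24 + 81 = 105)
T(Z) = 105 - Z
s(h) = 3*h
y(p, W) = sqrt(W**2 + p**2)
T(702) + y(s(4), 507) = (105 - 1*702) + sqrt(507**2 + (3*4)**2) = (105 - 702) + sqrt(257049 + 12**2) = -597 + sqrt(257049 + 144) = -597 + sqrt(257193) = -597 + 123*sqrt(17)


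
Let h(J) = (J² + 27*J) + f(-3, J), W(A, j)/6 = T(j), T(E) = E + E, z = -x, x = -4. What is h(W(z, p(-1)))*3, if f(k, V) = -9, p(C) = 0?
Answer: -27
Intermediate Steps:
z = 4 (z = -1*(-4) = 4)
T(E) = 2*E
W(A, j) = 12*j (W(A, j) = 6*(2*j) = 12*j)
h(J) = -9 + J² + 27*J (h(J) = (J² + 27*J) - 9 = -9 + J² + 27*J)
h(W(z, p(-1)))*3 = (-9 + (12*0)² + 27*(12*0))*3 = (-9 + 0² + 27*0)*3 = (-9 + 0 + 0)*3 = -9*3 = -27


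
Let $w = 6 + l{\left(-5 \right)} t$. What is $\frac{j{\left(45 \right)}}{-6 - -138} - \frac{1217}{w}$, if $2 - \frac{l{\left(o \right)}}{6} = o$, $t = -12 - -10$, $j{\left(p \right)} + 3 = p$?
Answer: $\frac{6830}{429} \approx 15.921$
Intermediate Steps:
$j{\left(p \right)} = -3 + p$
$t = -2$ ($t = -12 + 10 = -2$)
$l{\left(o \right)} = 12 - 6 o$
$w = -78$ ($w = 6 + \left(12 - -30\right) \left(-2\right) = 6 + \left(12 + 30\right) \left(-2\right) = 6 + 42 \left(-2\right) = 6 - 84 = -78$)
$\frac{j{\left(45 \right)}}{-6 - -138} - \frac{1217}{w} = \frac{-3 + 45}{-6 - -138} - \frac{1217}{-78} = \frac{42}{-6 + 138} - - \frac{1217}{78} = \frac{42}{132} + \frac{1217}{78} = 42 \cdot \frac{1}{132} + \frac{1217}{78} = \frac{7}{22} + \frac{1217}{78} = \frac{6830}{429}$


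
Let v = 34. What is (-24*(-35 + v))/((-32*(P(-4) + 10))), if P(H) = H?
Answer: -1/8 ≈ -0.12500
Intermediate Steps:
(-24*(-35 + v))/((-32*(P(-4) + 10))) = (-24*(-35 + 34))/((-32*(-4 + 10))) = (-24*(-1))/((-32*6)) = 24/(-192) = 24*(-1/192) = -1/8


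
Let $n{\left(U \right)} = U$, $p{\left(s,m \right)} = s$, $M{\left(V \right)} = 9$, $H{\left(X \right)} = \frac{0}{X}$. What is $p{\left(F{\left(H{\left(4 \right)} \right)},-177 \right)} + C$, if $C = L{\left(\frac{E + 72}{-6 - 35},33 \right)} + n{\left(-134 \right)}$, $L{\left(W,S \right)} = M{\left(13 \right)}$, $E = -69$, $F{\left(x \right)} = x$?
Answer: $-125$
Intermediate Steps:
$H{\left(X \right)} = 0$
$L{\left(W,S \right)} = 9$
$C = -125$ ($C = 9 - 134 = -125$)
$p{\left(F{\left(H{\left(4 \right)} \right)},-177 \right)} + C = 0 - 125 = -125$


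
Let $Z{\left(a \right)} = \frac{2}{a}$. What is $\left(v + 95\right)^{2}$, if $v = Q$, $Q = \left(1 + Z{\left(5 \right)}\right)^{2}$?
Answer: $\frac{5875776}{625} \approx 9401.2$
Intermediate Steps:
$Q = \frac{49}{25}$ ($Q = \left(1 + \frac{2}{5}\right)^{2} = \left(\frac{7}{5}\right)^{2} = \frac{49}{25} \approx 1.96$)
$v = \frac{49}{25} \approx 1.96$
$\left(v + 95\right)^{2} = \left(\frac{49}{25} + 95\right)^{2} = \left(\frac{2424}{25}\right)^{2} = \frac{5875776}{625}$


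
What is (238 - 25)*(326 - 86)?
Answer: 51120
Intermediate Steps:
(238 - 25)*(326 - 86) = 213*240 = 51120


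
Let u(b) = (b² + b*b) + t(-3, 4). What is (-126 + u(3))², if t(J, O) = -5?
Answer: 12769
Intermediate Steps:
u(b) = -5 + 2*b² (u(b) = (b² + b*b) - 5 = (b² + b²) - 5 = 2*b² - 5 = -5 + 2*b²)
(-126 + u(3))² = (-126 + (-5 + 2*3²))² = (-126 + (-5 + 2*9))² = (-126 + (-5 + 18))² = (-126 + 13)² = (-113)² = 12769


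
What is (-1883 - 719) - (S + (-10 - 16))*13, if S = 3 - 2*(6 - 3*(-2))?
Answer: -1991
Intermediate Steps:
S = -21 (S = 3 - 2*(6 + 6) = 3 - 2*12 = 3 - 24 = -21)
(-1883 - 719) - (S + (-10 - 16))*13 = (-1883 - 719) - (-21 + (-10 - 16))*13 = -2602 - (-21 - 26)*13 = -2602 - (-47)*13 = -2602 - 1*(-611) = -2602 + 611 = -1991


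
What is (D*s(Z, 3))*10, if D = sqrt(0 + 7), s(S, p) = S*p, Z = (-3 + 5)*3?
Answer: 180*sqrt(7) ≈ 476.24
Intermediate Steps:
Z = 6 (Z = 2*3 = 6)
D = sqrt(7) ≈ 2.6458
(D*s(Z, 3))*10 = (sqrt(7)*(6*3))*10 = (sqrt(7)*18)*10 = (18*sqrt(7))*10 = 180*sqrt(7)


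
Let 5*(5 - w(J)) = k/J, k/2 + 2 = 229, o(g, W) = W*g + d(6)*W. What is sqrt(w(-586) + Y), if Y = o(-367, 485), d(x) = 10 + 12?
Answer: I*sqrt(359106034445)/1465 ≈ 409.05*I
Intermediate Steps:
d(x) = 22
o(g, W) = 22*W + W*g (o(g, W) = W*g + 22*W = 22*W + W*g)
Y = -167325 (Y = 485*(22 - 367) = 485*(-345) = -167325)
k = 454 (k = -4 + 2*229 = -4 + 458 = 454)
w(J) = 5 - 454/(5*J)
sqrt(w(-586) + Y) = sqrt((5 - 454/5/(-586)) - 167325) = sqrt((5 - 454/5*(-1/586)) - 167325) = sqrt((5 + 227/1465) - 167325) = sqrt(7552/1465 - 167325) = sqrt(-245123573/1465) = I*sqrt(359106034445)/1465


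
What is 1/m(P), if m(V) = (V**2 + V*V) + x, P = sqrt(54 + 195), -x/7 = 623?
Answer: -1/3863 ≈ -0.00025887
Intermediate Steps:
x = -4361 (x = -7*623 = -4361)
P = sqrt(249) ≈ 15.780
m(V) = -4361 + 2*V**2 (m(V) = (V**2 + V*V) - 4361 = (V**2 + V**2) - 4361 = 2*V**2 - 4361 = -4361 + 2*V**2)
1/m(P) = 1/(-4361 + 2*(sqrt(249))**2) = 1/(-4361 + 2*249) = 1/(-4361 + 498) = 1/(-3863) = -1/3863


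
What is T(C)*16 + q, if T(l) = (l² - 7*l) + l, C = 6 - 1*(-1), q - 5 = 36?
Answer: 153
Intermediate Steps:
q = 41 (q = 5 + 36 = 41)
C = 7 (C = 6 + 1 = 7)
T(l) = l² - 6*l
T(C)*16 + q = (7*(-6 + 7))*16 + 41 = (7*1)*16 + 41 = 7*16 + 41 = 112 + 41 = 153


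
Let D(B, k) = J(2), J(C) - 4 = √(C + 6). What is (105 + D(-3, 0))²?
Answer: 11889 + 436*√2 ≈ 12506.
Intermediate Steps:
J(C) = 4 + √(6 + C) (J(C) = 4 + √(C + 6) = 4 + √(6 + C))
D(B, k) = 4 + 2*√2 (D(B, k) = 4 + √(6 + 2) = 4 + √8 = 4 + 2*√2)
(105 + D(-3, 0))² = (105 + (4 + 2*√2))² = (109 + 2*√2)²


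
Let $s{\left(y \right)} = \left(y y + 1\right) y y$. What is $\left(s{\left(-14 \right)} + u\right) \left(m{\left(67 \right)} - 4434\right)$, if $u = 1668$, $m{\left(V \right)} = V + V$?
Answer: $-173204000$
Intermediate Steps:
$m{\left(V \right)} = 2 V$
$s{\left(y \right)} = y^{2} \left(1 + y^{2}\right)$ ($s{\left(y \right)} = \left(y^{2} + 1\right) y y = \left(1 + y^{2}\right) y y = y \left(1 + y^{2}\right) y = y^{2} \left(1 + y^{2}\right)$)
$\left(s{\left(-14 \right)} + u\right) \left(m{\left(67 \right)} - 4434\right) = \left(\left(\left(-14\right)^{2} + \left(-14\right)^{4}\right) + 1668\right) \left(2 \cdot 67 - 4434\right) = \left(\left(196 + 38416\right) + 1668\right) \left(134 - 4434\right) = \left(38612 + 1668\right) \left(-4300\right) = 40280 \left(-4300\right) = -173204000$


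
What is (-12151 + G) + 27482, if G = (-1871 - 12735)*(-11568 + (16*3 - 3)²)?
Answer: 139400389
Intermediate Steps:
G = 139385058 (G = -14606*(-11568 + (48 - 3)²) = -14606*(-11568 + 45²) = -14606*(-11568 + 2025) = -14606*(-9543) = 139385058)
(-12151 + G) + 27482 = (-12151 + 139385058) + 27482 = 139372907 + 27482 = 139400389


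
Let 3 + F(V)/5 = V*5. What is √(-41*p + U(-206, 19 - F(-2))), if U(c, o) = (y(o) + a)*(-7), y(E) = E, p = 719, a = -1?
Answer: 6*I*√835 ≈ 173.38*I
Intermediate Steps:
F(V) = -15 + 25*V (F(V) = -15 + 5*(V*5) = -15 + 5*(5*V) = -15 + 25*V)
U(c, o) = 7 - 7*o (U(c, o) = (o - 1)*(-7) = (-1 + o)*(-7) = 7 - 7*o)
√(-41*p + U(-206, 19 - F(-2))) = √(-41*719 + (7 - 7*(19 - (-15 + 25*(-2))))) = √(-29479 + (7 - 7*(19 - (-15 - 50)))) = √(-29479 + (7 - 7*(19 - 1*(-65)))) = √(-29479 + (7 - 7*(19 + 65))) = √(-29479 + (7 - 7*84)) = √(-29479 + (7 - 588)) = √(-29479 - 581) = √(-30060) = 6*I*√835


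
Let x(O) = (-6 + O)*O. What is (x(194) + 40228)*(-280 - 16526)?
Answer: -1289020200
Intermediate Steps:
x(O) = O*(-6 + O)
(x(194) + 40228)*(-280 - 16526) = (194*(-6 + 194) + 40228)*(-280 - 16526) = (194*188 + 40228)*(-16806) = (36472 + 40228)*(-16806) = 76700*(-16806) = -1289020200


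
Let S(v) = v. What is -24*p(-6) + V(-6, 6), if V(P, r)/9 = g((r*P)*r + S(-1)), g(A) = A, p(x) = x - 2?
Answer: -1761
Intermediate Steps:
p(x) = -2 + x
V(P, r) = -9 + 9*P*r² (V(P, r) = 9*((r*P)*r - 1) = 9*((P*r)*r - 1) = 9*(P*r² - 1) = 9*(-1 + P*r²) = -9 + 9*P*r²)
-24*p(-6) + V(-6, 6) = -24*(-2 - 6) + (-9 + 9*(-6)*6²) = -24*(-8) + (-9 + 9*(-6)*36) = 192 + (-9 - 1944) = 192 - 1953 = -1761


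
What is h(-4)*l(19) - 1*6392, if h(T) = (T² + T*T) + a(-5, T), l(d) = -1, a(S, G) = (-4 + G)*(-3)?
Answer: -6448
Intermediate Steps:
a(S, G) = 12 - 3*G
h(T) = 12 - 3*T + 2*T² (h(T) = (T² + T*T) + (12 - 3*T) = (T² + T²) + (12 - 3*T) = 2*T² + (12 - 3*T) = 12 - 3*T + 2*T²)
h(-4)*l(19) - 1*6392 = (12 - 3*(-4) + 2*(-4)²)*(-1) - 1*6392 = (12 + 12 + 2*16)*(-1) - 6392 = (12 + 12 + 32)*(-1) - 6392 = 56*(-1) - 6392 = -56 - 6392 = -6448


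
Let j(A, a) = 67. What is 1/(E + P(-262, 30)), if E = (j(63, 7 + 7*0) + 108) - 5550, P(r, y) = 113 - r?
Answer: -1/5000 ≈ -0.00020000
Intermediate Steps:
E = -5375 (E = (67 + 108) - 5550 = 175 - 5550 = -5375)
1/(E + P(-262, 30)) = 1/(-5375 + (113 - 1*(-262))) = 1/(-5375 + (113 + 262)) = 1/(-5375 + 375) = 1/(-5000) = -1/5000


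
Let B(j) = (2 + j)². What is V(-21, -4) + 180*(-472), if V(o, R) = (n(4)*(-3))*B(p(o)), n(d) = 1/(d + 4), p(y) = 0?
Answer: -169923/2 ≈ -84962.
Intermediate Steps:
n(d) = 1/(4 + d)
V(o, R) = -3/2 (V(o, R) = (-3/(4 + 4))*(2 + 0)² = (-3/8)*2² = ((⅛)*(-3))*4 = -3/8*4 = -3/2)
V(-21, -4) + 180*(-472) = -3/2 + 180*(-472) = -3/2 - 84960 = -169923/2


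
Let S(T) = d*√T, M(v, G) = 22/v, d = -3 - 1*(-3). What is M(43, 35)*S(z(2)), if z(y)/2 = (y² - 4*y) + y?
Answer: 0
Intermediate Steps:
d = 0 (d = -3 + 3 = 0)
z(y) = -6*y + 2*y² (z(y) = 2*((y² - 4*y) + y) = 2*(y² - 3*y) = -6*y + 2*y²)
S(T) = 0 (S(T) = 0*√T = 0)
M(43, 35)*S(z(2)) = (22/43)*0 = 0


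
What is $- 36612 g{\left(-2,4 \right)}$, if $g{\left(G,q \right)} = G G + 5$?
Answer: $-329508$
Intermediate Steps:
$g{\left(G,q \right)} = 5 + G^{2}$ ($g{\left(G,q \right)} = G^{2} + 5 = 5 + G^{2}$)
$- 36612 g{\left(-2,4 \right)} = - 36612 \left(5 + \left(-2\right)^{2}\right) = - 36612 \left(5 + 4\right) = \left(-36612\right) 9 = -329508$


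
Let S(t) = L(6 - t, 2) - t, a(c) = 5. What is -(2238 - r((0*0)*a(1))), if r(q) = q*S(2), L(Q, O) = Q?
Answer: -2238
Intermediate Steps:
S(t) = 6 - 2*t (S(t) = (6 - t) - t = 6 - 2*t)
r(q) = 2*q (r(q) = q*(6 - 2*2) = q*(6 - 4) = q*2 = 2*q)
-(2238 - r((0*0)*a(1))) = -(2238 - 2*(0*0)*5) = -(2238 - 2*0*5) = -(2238 - 2*0) = -(2238 - 1*0) = -(2238 + 0) = -1*2238 = -2238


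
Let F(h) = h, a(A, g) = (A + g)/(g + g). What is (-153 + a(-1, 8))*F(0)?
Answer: 0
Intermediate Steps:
a(A, g) = (A + g)/(2*g) (a(A, g) = (A + g)/((2*g)) = (A + g)*(1/(2*g)) = (A + g)/(2*g))
(-153 + a(-1, 8))*F(0) = (-153 + (1/2)*(-1 + 8)/8)*0 = (-153 + (1/2)*(1/8)*7)*0 = (-153 + 7/16)*0 = -2441/16*0 = 0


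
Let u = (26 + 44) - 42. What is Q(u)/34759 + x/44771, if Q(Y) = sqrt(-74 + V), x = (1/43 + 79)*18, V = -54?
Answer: 61164/1925153 + 8*I*sqrt(2)/34759 ≈ 0.031771 + 0.00032549*I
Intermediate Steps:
x = 61164/43 (x = (1/43 + 79)*18 = (3398/43)*18 = 61164/43 ≈ 1422.4)
u = 28 (u = 70 - 42 = 28)
Q(Y) = 8*I*sqrt(2) (Q(Y) = sqrt(-74 - 54) = sqrt(-128) = 8*I*sqrt(2))
Q(u)/34759 + x/44771 = (8*I*sqrt(2))/34759 + (61164/43)/44771 = (8*I*sqrt(2))*(1/34759) + (61164/43)*(1/44771) = 8*I*sqrt(2)/34759 + 61164/1925153 = 61164/1925153 + 8*I*sqrt(2)/34759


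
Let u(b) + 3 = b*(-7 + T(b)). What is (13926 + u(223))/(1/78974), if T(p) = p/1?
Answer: 4903574634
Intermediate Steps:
T(p) = p (T(p) = p*1 = p)
u(b) = -3 + b*(-7 + b)
(13926 + u(223))/(1/78974) = (13926 + (-3 + 223² - 7*223))/(1/78974) = (13926 + (-3 + 49729 - 1561))/(1/78974) = (13926 + 48165)*78974 = 62091*78974 = 4903574634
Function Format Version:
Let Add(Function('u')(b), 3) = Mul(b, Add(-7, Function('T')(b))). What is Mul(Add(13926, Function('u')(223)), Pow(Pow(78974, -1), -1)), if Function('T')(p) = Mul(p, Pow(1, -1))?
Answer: 4903574634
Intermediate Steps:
Function('T')(p) = p (Function('T')(p) = Mul(p, 1) = p)
Function('u')(b) = Add(-3, Mul(b, Add(-7, b)))
Mul(Add(13926, Function('u')(223)), Pow(Pow(78974, -1), -1)) = Mul(Add(13926, Add(-3, Pow(223, 2), Mul(-7, 223))), Pow(Pow(78974, -1), -1)) = Mul(Add(13926, Add(-3, 49729, -1561)), Pow(Rational(1, 78974), -1)) = Mul(Add(13926, 48165), 78974) = Mul(62091, 78974) = 4903574634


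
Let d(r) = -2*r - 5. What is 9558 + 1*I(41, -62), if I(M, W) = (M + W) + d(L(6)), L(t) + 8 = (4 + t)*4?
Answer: 9468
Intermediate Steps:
L(t) = 8 + 4*t (L(t) = -8 + (4 + t)*4 = -8 + (16 + 4*t) = 8 + 4*t)
d(r) = -5 - 2*r
I(M, W) = -69 + M + W (I(M, W) = (M + W) + (-5 - 2*(8 + 4*6)) = (M + W) + (-5 - 2*(8 + 24)) = (M + W) + (-5 - 2*32) = (M + W) + (-5 - 64) = (M + W) - 69 = -69 + M + W)
9558 + 1*I(41, -62) = 9558 + 1*(-69 + 41 - 62) = 9558 + 1*(-90) = 9558 - 90 = 9468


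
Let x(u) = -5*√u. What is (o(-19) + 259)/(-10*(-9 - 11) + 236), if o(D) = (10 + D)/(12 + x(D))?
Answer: 160213/269884 - 45*I*√19/269884 ≈ 0.59364 - 0.0007268*I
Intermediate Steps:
o(D) = (10 + D)/(12 - 5*√D)
(o(-19) + 259)/(-10*(-9 - 11) + 236) = ((-10 - 1*(-19))/(-12 + 5*√(-19)) + 259)/(-10*(-9 - 11) + 236) = ((-10 + 19)/(-12 + 5*(I*√19)) + 259)/(-10*(-20) + 236) = (9/(-12 + 5*I*√19) + 259)/(200 + 236) = (9/(-12 + 5*I*√19) + 259)/436 = (259 + 9/(-12 + 5*I*√19))*(1/436) = 259/436 + 9/(436*(-12 + 5*I*√19))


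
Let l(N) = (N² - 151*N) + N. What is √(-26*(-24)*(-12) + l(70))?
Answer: 4*I*√818 ≈ 114.4*I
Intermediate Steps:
l(N) = N² - 150*N
√(-26*(-24)*(-12) + l(70)) = √(-26*(-24)*(-12) + 70*(-150 + 70)) = √(624*(-12) + 70*(-80)) = √(-7488 - 5600) = √(-13088) = 4*I*√818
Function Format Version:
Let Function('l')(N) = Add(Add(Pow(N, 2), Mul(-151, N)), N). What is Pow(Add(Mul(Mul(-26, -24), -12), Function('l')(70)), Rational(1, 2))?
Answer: Mul(4, I, Pow(818, Rational(1, 2))) ≈ Mul(114.40, I)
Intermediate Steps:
Function('l')(N) = Add(Pow(N, 2), Mul(-150, N))
Pow(Add(Mul(Mul(-26, -24), -12), Function('l')(70)), Rational(1, 2)) = Pow(Add(Mul(Mul(-26, -24), -12), Mul(70, Add(-150, 70))), Rational(1, 2)) = Pow(Add(Mul(624, -12), Mul(70, -80)), Rational(1, 2)) = Pow(Add(-7488, -5600), Rational(1, 2)) = Pow(-13088, Rational(1, 2)) = Mul(4, I, Pow(818, Rational(1, 2)))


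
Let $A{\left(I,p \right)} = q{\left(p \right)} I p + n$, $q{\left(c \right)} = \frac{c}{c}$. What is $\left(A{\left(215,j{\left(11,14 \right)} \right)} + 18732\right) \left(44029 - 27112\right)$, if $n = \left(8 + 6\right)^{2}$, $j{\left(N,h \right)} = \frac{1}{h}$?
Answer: $\frac{4486506819}{14} \approx 3.2046 \cdot 10^{8}$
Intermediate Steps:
$q{\left(c \right)} = 1$
$n = 196$ ($n = 14^{2} = 196$)
$A{\left(I,p \right)} = 196 + I p$ ($A{\left(I,p \right)} = 1 I p + 196 = I p + 196 = 196 + I p$)
$\left(A{\left(215,j{\left(11,14 \right)} \right)} + 18732\right) \left(44029 - 27112\right) = \left(\left(196 + \frac{215}{14}\right) + 18732\right) \left(44029 - 27112\right) = \left(\left(196 + 215 \cdot \frac{1}{14}\right) + 18732\right) 16917 = \left(\left(196 + \frac{215}{14}\right) + 18732\right) 16917 = \left(\frac{2959}{14} + 18732\right) 16917 = \frac{265207}{14} \cdot 16917 = \frac{4486506819}{14}$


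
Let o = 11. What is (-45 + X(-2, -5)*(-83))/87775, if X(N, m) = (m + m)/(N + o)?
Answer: 17/31599 ≈ 0.00053799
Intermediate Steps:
X(N, m) = 2*m/(11 + N) (X(N, m) = (m + m)/(N + 11) = (2*m)/(11 + N) = 2*m/(11 + N))
(-45 + X(-2, -5)*(-83))/87775 = (-45 + (2*(-5)/(11 - 2))*(-83))/87775 = (-45 + (2*(-5)/9)*(-83))*(1/87775) = (-45 + (2*(-5)*(⅑))*(-83))*(1/87775) = (-45 - 10/9*(-83))*(1/87775) = (-45 + 830/9)*(1/87775) = (425/9)*(1/87775) = 17/31599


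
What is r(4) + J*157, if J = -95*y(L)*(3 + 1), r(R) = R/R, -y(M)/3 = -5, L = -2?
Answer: -894899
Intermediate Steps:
y(M) = 15 (y(M) = -3*(-5) = 15)
r(R) = 1
J = -5700 (J = -1425*(3 + 1) = -1425*4 = -95*60 = -5700)
r(4) + J*157 = 1 - 5700*157 = 1 - 894900 = -894899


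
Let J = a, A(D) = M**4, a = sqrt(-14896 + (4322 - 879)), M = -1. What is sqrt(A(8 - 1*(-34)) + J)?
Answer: sqrt(1 + I*sqrt(11453)) ≈ 7.3493 + 7.2809*I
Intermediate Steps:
a = I*sqrt(11453) (a = sqrt(-14896 + 3443) = sqrt(-11453) = I*sqrt(11453) ≈ 107.02*I)
A(D) = 1 (A(D) = (-1)**4 = 1)
J = I*sqrt(11453) ≈ 107.02*I
sqrt(A(8 - 1*(-34)) + J) = sqrt(1 + I*sqrt(11453))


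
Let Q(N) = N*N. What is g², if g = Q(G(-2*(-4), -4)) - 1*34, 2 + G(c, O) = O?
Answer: 4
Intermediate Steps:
G(c, O) = -2 + O
Q(N) = N²
g = 2 (g = (-2 - 4)² - 1*34 = (-6)² - 34 = 36 - 34 = 2)
g² = 2² = 4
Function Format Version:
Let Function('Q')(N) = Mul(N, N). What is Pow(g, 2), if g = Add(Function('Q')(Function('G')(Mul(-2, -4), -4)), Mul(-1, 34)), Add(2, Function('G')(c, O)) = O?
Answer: 4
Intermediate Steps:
Function('G')(c, O) = Add(-2, O)
Function('Q')(N) = Pow(N, 2)
g = 2 (g = Add(Pow(Add(-2, -4), 2), Mul(-1, 34)) = Add(Pow(-6, 2), -34) = Add(36, -34) = 2)
Pow(g, 2) = Pow(2, 2) = 4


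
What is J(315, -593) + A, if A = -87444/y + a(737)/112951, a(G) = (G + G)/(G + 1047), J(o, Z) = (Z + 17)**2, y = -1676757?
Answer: 18683095903253780567/56312370292348 ≈ 3.3178e+5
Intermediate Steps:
J(o, Z) = (17 + Z)**2
a(G) = 2*G/(1047 + G) (a(G) = (2*G)/(1047 + G) = 2*G/(1047 + G))
A = 2937139730519/56312370292348 (A = -87444/(-1676757) + (2*737/(1047 + 737))/112951 = -87444*(-1/1676757) + (2*737/1784)*(1/112951) = 29148/558919 + (2*737*(1/1784))*(1/112951) = 29148/558919 + (737/892)*(1/112951) = 29148/558919 + 737/100752292 = 2937139730519/56312370292348 ≈ 0.052158)
J(315, -593) + A = (17 - 593)**2 + 2937139730519/56312370292348 = (-576)**2 + 2937139730519/56312370292348 = 331776 + 2937139730519/56312370292348 = 18683095903253780567/56312370292348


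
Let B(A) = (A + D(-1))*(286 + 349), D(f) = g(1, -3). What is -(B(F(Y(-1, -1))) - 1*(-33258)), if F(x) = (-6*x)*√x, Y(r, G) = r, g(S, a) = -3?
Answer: -31353 - 3810*I ≈ -31353.0 - 3810.0*I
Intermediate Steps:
F(x) = -6*x^(3/2)
D(f) = -3
B(A) = -1905 + 635*A (B(A) = (A - 3)*(286 + 349) = (-3 + A)*635 = -1905 + 635*A)
-(B(F(Y(-1, -1))) - 1*(-33258)) = -((-1905 + 635*(-(-6)*I)) - 1*(-33258)) = -((-1905 + 635*(-(-6)*I)) + 33258) = -((-1905 + 635*(6*I)) + 33258) = -((-1905 + 3810*I) + 33258) = -(31353 + 3810*I) = -31353 - 3810*I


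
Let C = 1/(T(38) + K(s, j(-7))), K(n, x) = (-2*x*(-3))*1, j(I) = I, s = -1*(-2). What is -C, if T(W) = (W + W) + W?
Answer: -1/72 ≈ -0.013889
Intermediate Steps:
s = 2
T(W) = 3*W (T(W) = 2*W + W = 3*W)
K(n, x) = 6*x (K(n, x) = (6*x)*1 = 6*x)
C = 1/72 (C = 1/(3*38 + 6*(-7)) = 1/(114 - 42) = 1/72 ≈ 0.013889)
-C = -1*1/72 = -1/72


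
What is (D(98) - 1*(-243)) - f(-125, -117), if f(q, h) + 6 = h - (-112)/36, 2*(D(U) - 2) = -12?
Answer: 3230/9 ≈ 358.89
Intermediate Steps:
D(U) = -4 (D(U) = 2 + (½)*(-12) = 2 - 6 = -4)
f(q, h) = -26/9 + h (f(q, h) = -6 + (h - (-112)/36) = -6 + (h - 1*(-28/9)) = -6 + (h + 28/9) = -6 + (28/9 + h) = -26/9 + h)
(D(98) - 1*(-243)) - f(-125, -117) = (-4 - 1*(-243)) - (-26/9 - 117) = (-4 + 243) - 1*(-1079/9) = 239 + 1079/9 = 3230/9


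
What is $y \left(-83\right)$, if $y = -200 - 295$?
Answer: $41085$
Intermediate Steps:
$y = -495$
$y \left(-83\right) = \left(-495\right) \left(-83\right) = 41085$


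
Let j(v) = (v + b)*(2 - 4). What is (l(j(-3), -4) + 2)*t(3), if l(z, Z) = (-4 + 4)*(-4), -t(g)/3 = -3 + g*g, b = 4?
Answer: -36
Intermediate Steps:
j(v) = -8 - 2*v (j(v) = (v + 4)*(2 - 4) = (4 + v)*(-2) = -8 - 2*v)
t(g) = 9 - 3*g**2 (t(g) = -3*(-3 + g*g) = -3*(-3 + g**2) = 9 - 3*g**2)
l(z, Z) = 0 (l(z, Z) = 0*(-4) = 0)
(l(j(-3), -4) + 2)*t(3) = (0 + 2)*(9 - 3*3**2) = 2*(9 - 3*9) = 2*(9 - 27) = 2*(-18) = -36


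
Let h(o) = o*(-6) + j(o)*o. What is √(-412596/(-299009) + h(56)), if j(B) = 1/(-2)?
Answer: 2*I*√8105138290030/299009 ≈ 19.043*I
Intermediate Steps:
j(B) = -½
h(o) = -13*o/2 (h(o) = o*(-6) - o/2 = -6*o - o/2 = -13*o/2)
√(-412596/(-299009) + h(56)) = √(-412596/(-299009) - 13/2*56) = √(-412596*(-1/299009) - 364) = √(412596/299009 - 364) = √(-108426680/299009) = 2*I*√8105138290030/299009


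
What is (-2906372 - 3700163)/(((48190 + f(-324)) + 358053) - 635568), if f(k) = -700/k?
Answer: 107025867/3715030 ≈ 28.809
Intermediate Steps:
(-2906372 - 3700163)/(((48190 + f(-324)) + 358053) - 635568) = (-2906372 - 3700163)/(((48190 - 700/(-324)) + 358053) - 635568) = -6606535/(((48190 - 700*(-1/324)) + 358053) - 635568) = -6606535/(((48190 + 175/81) + 358053) - 635568) = -6606535/((3903565/81 + 358053) - 635568) = -6606535/(32905858/81 - 635568) = -6606535/(-18575150/81) = -6606535*(-81/18575150) = 107025867/3715030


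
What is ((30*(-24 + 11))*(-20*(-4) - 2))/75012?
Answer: -2535/6251 ≈ -0.40554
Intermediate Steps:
((30*(-24 + 11))*(-20*(-4) - 2))/75012 = ((30*(-13))*(-4*(-20) - 2))*(1/75012) = -390*(80 - 2)*(1/75012) = -390*78*(1/75012) = -30420*1/75012 = -2535/6251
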